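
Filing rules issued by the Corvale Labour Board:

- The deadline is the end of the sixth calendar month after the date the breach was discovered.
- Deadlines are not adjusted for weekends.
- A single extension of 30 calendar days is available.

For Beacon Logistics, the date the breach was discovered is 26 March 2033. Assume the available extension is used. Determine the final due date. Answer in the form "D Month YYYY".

The sixth month after 26 March 2033 is September 2033, whose last day is 30 September 2033.
No adjustment is made for weekends or holidays, so 30 September 2033 stands.
Applying the 30-calendar-day extension: 30 September 2033 + 30 days = 30 October 2033.
No adjustment is made for weekends or holidays, so 30 October 2033 stands.
Deadline: 30 October 2033.

30 October 2033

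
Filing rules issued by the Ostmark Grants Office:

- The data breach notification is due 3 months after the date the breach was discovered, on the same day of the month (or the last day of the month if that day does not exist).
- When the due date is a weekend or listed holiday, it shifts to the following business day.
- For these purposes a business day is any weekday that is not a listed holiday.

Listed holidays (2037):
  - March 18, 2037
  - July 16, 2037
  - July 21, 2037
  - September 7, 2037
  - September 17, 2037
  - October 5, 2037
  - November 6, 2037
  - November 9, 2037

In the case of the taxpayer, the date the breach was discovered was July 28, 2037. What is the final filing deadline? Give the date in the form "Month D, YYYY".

Moving 3 months forward from July 28, 2037 on the corresponding day gives October 28, 2037.
Since October 28, 2037 is a Wednesday and not a holiday, the date is unchanged.
The final due date is October 28, 2037.

October 28, 2037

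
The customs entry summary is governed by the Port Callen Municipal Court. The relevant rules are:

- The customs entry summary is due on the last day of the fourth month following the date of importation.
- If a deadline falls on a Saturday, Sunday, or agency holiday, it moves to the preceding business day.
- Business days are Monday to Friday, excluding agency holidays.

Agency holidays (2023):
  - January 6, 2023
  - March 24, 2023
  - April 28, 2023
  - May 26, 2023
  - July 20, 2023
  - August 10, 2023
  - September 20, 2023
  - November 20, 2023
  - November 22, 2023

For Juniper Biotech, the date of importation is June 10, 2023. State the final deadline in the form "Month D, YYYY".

October 31, 2023

The fourth month after June 10, 2023 is October 2023, whose last day is October 31, 2023.
Since October 31, 2023 is a Tuesday and not a holiday, the date is unchanged.
So the filing is due October 31, 2023.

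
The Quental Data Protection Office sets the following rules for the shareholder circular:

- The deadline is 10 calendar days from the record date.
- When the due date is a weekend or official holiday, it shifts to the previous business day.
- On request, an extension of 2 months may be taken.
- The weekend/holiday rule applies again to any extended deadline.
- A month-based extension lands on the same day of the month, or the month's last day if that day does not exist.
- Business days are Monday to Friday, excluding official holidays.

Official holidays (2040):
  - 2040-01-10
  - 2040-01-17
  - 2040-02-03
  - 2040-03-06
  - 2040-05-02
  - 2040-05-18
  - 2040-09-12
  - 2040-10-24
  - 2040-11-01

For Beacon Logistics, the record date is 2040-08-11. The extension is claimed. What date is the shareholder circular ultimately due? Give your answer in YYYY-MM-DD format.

2040-10-19

From 2040-08-11, 10 calendar days later is 2040-08-21.
2040-08-21 falls on a Tuesday, which is a business day, so no adjustment is needed.
Add 2 months to 2040-08-21: 2040-10-21.
2040-10-21 is a Sunday; the preceding business day is 2040-10-19 (Friday).
Final deadline: 2040-10-19.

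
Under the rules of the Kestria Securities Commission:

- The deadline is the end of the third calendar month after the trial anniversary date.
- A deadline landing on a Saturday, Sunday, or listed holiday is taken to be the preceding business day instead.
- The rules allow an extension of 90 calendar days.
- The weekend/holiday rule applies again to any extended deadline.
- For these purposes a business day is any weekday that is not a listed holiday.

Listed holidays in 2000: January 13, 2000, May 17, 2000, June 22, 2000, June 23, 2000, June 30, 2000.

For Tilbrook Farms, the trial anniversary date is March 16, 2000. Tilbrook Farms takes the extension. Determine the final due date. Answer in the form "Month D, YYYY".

3 months after March 16, 2000 falls in June 2000; the last day of that month is June 30, 2000.
June 30, 2000 falls on a listed holiday. Rolling to the preceding business day gives June 29, 2000, a Thursday.
The 90-calendar-day extension moves the deadline from June 29, 2000 to September 27, 2000.
Since September 27, 2000 is a Wednesday and not a holiday, the date is unchanged.
Deadline: September 27, 2000.

September 27, 2000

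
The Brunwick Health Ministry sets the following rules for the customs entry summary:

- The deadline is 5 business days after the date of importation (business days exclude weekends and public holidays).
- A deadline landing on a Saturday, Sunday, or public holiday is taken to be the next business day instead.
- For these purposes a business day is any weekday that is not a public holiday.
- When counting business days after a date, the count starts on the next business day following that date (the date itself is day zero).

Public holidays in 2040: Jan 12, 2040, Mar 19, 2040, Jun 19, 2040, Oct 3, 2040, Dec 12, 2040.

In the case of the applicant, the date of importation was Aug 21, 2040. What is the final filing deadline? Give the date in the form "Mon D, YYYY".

Aug 28, 2040

5 business days after Aug 21, 2040, excluding weekends and holidays, is Aug 28, 2040.
Aug 28, 2040 is a Tuesday and not a listed holiday, so it stands.
So the filing is due Aug 28, 2040.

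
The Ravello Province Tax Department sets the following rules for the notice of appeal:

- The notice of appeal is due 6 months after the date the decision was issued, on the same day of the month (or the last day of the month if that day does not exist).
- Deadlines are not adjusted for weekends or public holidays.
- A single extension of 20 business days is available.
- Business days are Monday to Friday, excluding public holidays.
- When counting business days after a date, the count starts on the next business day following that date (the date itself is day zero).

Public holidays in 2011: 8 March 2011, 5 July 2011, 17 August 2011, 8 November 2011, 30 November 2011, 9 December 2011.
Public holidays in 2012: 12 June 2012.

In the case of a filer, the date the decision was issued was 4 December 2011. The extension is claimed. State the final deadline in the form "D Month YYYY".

Moving 6 months forward from 4 December 2011 on the corresponding day gives 4 June 2012.
No adjustment is made for weekends or holidays, so 4 June 2012 stands.
Counting 20 further business days from 4 June 2012 reaches 3 July 2012.
3 July 2012 falls on a Tuesday. The rules make no weekend/holiday allowance, so it remains 3 July 2012.
Deadline: 3 July 2012.

3 July 2012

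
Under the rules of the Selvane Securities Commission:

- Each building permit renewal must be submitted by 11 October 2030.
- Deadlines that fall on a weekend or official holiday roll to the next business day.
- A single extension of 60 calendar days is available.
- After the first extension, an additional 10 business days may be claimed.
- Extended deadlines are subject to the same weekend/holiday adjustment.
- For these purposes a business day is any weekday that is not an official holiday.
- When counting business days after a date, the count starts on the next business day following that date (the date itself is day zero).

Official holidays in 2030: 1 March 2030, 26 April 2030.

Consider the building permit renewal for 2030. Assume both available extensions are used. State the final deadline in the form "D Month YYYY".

The statutory due date is 11 October 2030.
11 October 2030 is a Friday and not a listed holiday, so it stands.
Add the 60 calendar-day extension to 11 October 2030: 10 December 2030.
Since 10 December 2030 is a Tuesday and not a holiday, the date is unchanged.
Counting 10 further business days from 10 December 2030 reaches 24 December 2030.
24 December 2030 is a Tuesday and not a listed holiday, so it stands.
The final due date is 24 December 2030.

24 December 2030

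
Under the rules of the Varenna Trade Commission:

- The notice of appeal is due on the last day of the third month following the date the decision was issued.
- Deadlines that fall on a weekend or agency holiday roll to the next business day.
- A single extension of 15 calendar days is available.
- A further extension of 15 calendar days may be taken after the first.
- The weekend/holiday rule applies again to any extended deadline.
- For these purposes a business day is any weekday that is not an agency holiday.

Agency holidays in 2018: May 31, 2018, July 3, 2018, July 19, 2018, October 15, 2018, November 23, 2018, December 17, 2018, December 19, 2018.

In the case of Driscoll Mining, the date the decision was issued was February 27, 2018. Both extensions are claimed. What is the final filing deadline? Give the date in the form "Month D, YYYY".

The third month after February 27, 2018 is May 2018, whose last day is May 31, 2018.
May 31, 2018 falls on a listed holiday. Rolling to the next business day gives June 1, 2018, a Friday.
The 15-calendar-day extension moves the deadline from June 1, 2018 to June 16, 2018.
Because June 16, 2018 is a Saturday, the deadline becomes June 18, 2018 (Monday).
The 15-calendar-day extension moves the deadline from June 18, 2018 to July 3, 2018.
July 3, 2018 is a listed holiday, so it moves to the next business day, July 4, 2018 (Wednesday).
Deadline: July 4, 2018.

July 4, 2018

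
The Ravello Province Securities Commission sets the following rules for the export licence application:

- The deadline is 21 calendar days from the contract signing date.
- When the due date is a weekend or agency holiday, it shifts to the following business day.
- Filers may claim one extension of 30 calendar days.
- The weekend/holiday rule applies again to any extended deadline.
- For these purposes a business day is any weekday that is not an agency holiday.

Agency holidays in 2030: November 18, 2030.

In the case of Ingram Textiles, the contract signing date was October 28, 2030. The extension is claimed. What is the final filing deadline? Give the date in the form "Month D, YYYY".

Trigger date October 28, 2030 + 21 calendar days = November 18, 2030.
November 18, 2030 is a listed holiday, so it moves to the next business day, November 19, 2030 (Tuesday).
The 30-calendar-day extension moves the deadline from November 19, 2030 to December 19, 2030.
December 19, 2030 is a Thursday and not a listed holiday, so it stands.
Final deadline: December 19, 2030.

December 19, 2030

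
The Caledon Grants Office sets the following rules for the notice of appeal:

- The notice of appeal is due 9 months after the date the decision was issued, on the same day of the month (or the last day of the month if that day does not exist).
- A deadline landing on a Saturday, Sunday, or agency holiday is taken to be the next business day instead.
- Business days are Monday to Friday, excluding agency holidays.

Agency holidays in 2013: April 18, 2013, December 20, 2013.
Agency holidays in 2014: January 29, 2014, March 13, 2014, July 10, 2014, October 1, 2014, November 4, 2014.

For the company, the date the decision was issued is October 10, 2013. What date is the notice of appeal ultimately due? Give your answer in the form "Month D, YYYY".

July 11, 2014

9 months from October 10, 2013 is July 10, 2014.
July 10, 2014 falls on a listed holiday. Rolling to the next business day gives July 11, 2014, a Friday.
Final deadline: July 11, 2014.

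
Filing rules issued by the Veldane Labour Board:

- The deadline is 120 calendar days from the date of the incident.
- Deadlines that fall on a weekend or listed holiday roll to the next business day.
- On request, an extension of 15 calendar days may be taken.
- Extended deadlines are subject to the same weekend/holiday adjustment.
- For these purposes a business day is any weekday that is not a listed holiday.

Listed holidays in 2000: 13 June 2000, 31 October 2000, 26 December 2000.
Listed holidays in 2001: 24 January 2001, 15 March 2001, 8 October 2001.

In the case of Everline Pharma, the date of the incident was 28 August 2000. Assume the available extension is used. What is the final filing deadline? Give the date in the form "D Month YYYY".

From 28 August 2000, 120 calendar days later is 26 December 2000.
26 December 2000 is a listed holiday; the next business day is 27 December 2000 (Wednesday).
Applying the 15-calendar-day extension: 27 December 2000 + 15 days = 11 January 2001.
Since 11 January 2001 is a Thursday and not a holiday, the date is unchanged.
Deadline: 11 January 2001.

11 January 2001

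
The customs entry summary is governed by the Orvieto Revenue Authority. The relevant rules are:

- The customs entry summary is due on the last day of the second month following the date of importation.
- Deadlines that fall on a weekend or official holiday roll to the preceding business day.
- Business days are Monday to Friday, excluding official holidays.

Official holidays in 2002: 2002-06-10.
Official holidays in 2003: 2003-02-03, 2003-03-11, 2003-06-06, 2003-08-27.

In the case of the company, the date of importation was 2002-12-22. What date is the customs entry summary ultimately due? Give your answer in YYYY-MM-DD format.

2003-02-28

2 months after 2002-12-22 falls in February 2003; the last day of that month is 2003-02-28.
Since 2003-02-28 is a Friday and not a holiday, the date is unchanged.
The final due date is 2003-02-28.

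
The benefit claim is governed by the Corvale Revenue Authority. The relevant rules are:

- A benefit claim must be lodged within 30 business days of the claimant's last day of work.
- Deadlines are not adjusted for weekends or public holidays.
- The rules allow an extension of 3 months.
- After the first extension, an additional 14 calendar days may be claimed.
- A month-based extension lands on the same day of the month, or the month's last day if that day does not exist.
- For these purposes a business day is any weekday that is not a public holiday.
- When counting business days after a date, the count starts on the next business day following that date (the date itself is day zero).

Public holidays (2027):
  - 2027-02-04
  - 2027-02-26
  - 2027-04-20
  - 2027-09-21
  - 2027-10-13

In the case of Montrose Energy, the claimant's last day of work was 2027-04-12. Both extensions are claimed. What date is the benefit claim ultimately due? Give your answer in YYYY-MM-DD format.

Starting the day after 2027-04-12 and counting 30 business days lands on 2027-05-25.
2027-05-25 is a Tuesday; no weekend or holiday adjustment applies.
Add 3 months to 2027-05-25: 2027-08-25.
No adjustment is made for weekends or holidays, so 2027-08-25 stands.
With the 14-day extension, 2027-08-25 becomes 2027-09-08.
2027-09-08 falls on a Wednesday. The rules make no weekend/holiday allowance, so it remains 2027-09-08.
The final due date is 2027-09-08.

2027-09-08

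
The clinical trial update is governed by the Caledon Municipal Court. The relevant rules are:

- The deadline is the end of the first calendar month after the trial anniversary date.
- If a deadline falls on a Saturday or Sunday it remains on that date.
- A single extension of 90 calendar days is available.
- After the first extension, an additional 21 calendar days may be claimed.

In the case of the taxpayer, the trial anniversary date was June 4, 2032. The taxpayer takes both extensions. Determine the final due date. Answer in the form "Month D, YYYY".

November 19, 2032

1 month after June 4, 2032 is July 2032; that month ends on July 31, 2032.
No adjustment is made for weekends or holidays, so July 31, 2032 stands.
The 90-calendar-day extension moves the deadline from July 31, 2032 to October 29, 2032.
October 29, 2032 is a Friday; no weekend or holiday adjustment applies.
Add the 21 calendar-day extension to October 29, 2032: November 19, 2032.
November 19, 2032 falls on a Friday. The rules make no weekend/holiday allowance, so it remains November 19, 2032.
Deadline: November 19, 2032.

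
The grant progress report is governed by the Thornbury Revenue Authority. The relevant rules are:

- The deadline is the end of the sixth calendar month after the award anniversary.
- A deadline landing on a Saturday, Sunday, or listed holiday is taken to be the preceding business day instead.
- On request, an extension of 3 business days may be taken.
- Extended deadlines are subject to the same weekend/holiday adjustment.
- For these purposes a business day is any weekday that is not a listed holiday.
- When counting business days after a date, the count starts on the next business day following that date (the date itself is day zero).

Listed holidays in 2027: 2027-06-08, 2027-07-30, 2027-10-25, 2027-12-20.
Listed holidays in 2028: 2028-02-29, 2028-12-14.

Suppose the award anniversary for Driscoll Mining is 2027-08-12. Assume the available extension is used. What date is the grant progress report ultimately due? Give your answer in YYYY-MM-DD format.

2028-03-03

6 months after 2027-08-12 falls in February 2028; the last day of that month is 2028-02-29.
2028-02-29 falls on a listed holiday. Rolling to the preceding business day gives 2028-02-28, a Monday.
The 3-business-day extension runs from 2028-02-28 to 2028-03-03.
Since 2028-03-03 is a Friday and not a holiday, the date is unchanged.
Deadline: 2028-03-03.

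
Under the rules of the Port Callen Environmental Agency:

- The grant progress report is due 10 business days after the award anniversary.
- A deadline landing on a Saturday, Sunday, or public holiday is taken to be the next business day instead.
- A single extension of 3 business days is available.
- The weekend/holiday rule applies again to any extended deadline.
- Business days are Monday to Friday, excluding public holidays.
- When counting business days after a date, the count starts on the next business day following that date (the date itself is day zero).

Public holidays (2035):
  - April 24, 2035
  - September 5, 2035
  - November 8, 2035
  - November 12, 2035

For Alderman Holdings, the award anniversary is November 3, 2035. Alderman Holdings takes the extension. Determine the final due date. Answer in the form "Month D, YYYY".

Counting 10 business days after November 3, 2035 (skipping weekends and listed holidays) reaches November 20, 2035.
November 20, 2035 is a Tuesday and not a listed holiday, so it stands.
Applying the 3-business-day extension: 3 business days after November 20, 2035 is November 23, 2035.
November 23, 2035 falls on a Friday, which is a business day, so no adjustment is needed.
So the filing is due November 23, 2035.

November 23, 2035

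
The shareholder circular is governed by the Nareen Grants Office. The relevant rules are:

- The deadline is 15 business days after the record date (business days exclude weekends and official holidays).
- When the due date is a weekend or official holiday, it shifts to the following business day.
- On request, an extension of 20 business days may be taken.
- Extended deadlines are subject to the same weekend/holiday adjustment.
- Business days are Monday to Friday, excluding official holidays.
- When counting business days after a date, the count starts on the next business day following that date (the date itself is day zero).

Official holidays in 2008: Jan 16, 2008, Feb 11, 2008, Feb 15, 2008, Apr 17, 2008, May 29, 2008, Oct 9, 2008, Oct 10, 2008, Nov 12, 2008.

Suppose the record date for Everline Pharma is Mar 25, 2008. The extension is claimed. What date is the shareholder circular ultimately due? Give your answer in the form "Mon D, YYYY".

Counting 15 business days after Mar 25, 2008 (skipping weekends and listed holidays) reaches Apr 15, 2008.
Apr 15, 2008 falls on a Tuesday, which is a business day, so no adjustment is needed.
Applying the 20-business-day extension: 20 business days after Apr 15, 2008 is May 14, 2008.
Since May 14, 2008 is a Wednesday and not a holiday, the date is unchanged.
Deadline: May 14, 2008.

May 14, 2008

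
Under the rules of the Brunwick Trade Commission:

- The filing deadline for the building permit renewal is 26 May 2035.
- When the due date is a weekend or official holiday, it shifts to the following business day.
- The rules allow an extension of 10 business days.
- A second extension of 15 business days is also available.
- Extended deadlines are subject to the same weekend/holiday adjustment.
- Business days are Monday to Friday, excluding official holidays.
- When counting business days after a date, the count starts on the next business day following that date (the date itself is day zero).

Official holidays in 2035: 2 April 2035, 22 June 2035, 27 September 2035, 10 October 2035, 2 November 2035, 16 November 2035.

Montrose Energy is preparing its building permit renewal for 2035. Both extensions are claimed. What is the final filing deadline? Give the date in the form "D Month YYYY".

3 July 2035

Start from the fixed due date, 26 May 2035.
26 May 2035 is a Saturday, so it moves to the next business day, 28 May 2035 (Monday).
Applying the 10-business-day extension: 10 business days after 28 May 2035 is 11 June 2035.
11 June 2035 falls on a Monday, which is a business day, so no adjustment is needed.
Applying the 15-business-day extension: 15 business days after 11 June 2035 is 3 July 2035.
3 July 2035 falls on a Tuesday, which is a business day, so no adjustment is needed.
Deadline: 3 July 2035.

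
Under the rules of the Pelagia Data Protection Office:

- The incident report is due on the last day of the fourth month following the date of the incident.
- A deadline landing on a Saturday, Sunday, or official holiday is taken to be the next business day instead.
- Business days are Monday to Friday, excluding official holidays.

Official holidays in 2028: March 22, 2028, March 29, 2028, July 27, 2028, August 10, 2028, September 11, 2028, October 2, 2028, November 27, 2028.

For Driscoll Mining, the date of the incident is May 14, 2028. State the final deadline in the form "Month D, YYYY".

The fourth month after May 14, 2028 is September 2028, whose last day is September 30, 2028.
September 30, 2028 is a Saturday; the next business day is October 3, 2028 (Tuesday).
Deadline: October 3, 2028.

October 3, 2028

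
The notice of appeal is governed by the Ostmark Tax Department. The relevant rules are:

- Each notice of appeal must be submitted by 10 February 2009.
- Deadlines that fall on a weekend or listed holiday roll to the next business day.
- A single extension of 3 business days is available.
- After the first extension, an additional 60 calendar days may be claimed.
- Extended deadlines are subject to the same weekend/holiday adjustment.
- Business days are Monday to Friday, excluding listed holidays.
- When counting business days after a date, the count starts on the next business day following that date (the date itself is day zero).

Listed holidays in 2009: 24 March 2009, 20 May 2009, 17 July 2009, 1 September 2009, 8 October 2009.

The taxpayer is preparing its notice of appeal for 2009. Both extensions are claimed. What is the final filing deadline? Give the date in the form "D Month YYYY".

14 April 2009

Start from the fixed due date, 10 February 2009.
Since 10 February 2009 is a Tuesday and not a holiday, the date is unchanged.
The 3-business-day extension runs from 10 February 2009 to 13 February 2009.
13 February 2009 (Friday) is already a business day.
Applying the 60-calendar-day extension: 13 February 2009 + 60 days = 14 April 2009.
Since 14 April 2009 is a Tuesday and not a holiday, the date is unchanged.
The final due date is 14 April 2009.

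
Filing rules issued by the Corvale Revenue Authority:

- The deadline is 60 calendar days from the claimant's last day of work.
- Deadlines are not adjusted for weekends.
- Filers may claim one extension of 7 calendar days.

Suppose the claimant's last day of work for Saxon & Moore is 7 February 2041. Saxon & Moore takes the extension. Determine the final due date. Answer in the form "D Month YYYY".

15 April 2041

From 7 February 2041, 60 calendar days later is 8 April 2041.
8 April 2041 is a Monday; no weekend or holiday adjustment applies.
With the 7-day extension, 8 April 2041 becomes 15 April 2041.
15 April 2041 falls on a Monday. The rules make no weekend/holiday allowance, so it remains 15 April 2041.
The final due date is 15 April 2041.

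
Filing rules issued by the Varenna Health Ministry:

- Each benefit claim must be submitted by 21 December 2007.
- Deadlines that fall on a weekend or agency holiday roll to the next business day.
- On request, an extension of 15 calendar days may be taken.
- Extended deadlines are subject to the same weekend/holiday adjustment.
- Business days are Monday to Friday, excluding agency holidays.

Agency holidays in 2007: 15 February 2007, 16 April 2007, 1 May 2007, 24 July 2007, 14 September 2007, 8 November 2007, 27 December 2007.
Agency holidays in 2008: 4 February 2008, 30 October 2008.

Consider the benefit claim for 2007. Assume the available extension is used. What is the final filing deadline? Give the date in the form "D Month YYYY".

7 January 2008

Start from the fixed due date, 21 December 2007.
Since 21 December 2007 is a Friday and not a holiday, the date is unchanged.
With the 15-day extension, 21 December 2007 becomes 5 January 2008.
5 January 2008 is a Saturday; the next business day is 7 January 2008 (Monday).
The final due date is 7 January 2008.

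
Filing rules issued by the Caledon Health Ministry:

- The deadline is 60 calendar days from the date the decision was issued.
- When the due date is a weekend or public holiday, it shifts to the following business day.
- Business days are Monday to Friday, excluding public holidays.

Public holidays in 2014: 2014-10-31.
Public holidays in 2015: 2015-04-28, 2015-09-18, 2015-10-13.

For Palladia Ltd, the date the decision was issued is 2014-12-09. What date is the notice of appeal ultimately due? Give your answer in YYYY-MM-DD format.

From 2014-12-09, 60 calendar days later is 2015-02-07.
2015-02-07 is a Saturday; the next business day is 2015-02-09 (Monday).
So the filing is due 2015-02-09.

2015-02-09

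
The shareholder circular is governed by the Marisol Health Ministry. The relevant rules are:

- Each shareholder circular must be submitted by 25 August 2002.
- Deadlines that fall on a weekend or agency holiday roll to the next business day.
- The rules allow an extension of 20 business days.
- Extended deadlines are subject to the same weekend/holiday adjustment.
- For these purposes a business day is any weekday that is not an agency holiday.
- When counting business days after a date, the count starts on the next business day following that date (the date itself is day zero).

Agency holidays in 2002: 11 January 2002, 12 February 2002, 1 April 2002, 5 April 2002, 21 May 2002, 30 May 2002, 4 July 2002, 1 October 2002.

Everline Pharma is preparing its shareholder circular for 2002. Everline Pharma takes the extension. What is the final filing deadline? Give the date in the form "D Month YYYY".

23 September 2002

The statutory due date is 25 August 2002.
25 August 2002 is a Sunday, so it moves to the next business day, 26 August 2002 (Monday).
Applying the 20-business-day extension: 20 business days after 26 August 2002 is 23 September 2002.
23 September 2002 is a Monday and not a listed holiday, so it stands.
Final deadline: 23 September 2002.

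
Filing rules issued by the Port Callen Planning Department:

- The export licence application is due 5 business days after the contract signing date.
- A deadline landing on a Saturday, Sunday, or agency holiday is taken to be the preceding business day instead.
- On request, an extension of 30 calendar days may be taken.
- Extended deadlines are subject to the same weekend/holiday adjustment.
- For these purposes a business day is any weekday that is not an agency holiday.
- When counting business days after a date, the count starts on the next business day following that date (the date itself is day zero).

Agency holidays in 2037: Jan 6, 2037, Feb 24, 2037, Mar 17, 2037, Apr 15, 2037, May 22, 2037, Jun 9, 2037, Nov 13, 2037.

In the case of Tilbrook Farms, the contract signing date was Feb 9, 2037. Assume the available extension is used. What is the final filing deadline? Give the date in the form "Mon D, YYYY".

Counting 5 business days after Feb 9, 2037 (skipping weekends and listed holidays) reaches Feb 16, 2037.
Feb 16, 2037 (Monday) is already a business day.
With the 30-day extension, Feb 16, 2037 becomes Mar 18, 2037.
Since Mar 18, 2037 is a Wednesday and not a holiday, the date is unchanged.
So the filing is due Mar 18, 2037.

Mar 18, 2037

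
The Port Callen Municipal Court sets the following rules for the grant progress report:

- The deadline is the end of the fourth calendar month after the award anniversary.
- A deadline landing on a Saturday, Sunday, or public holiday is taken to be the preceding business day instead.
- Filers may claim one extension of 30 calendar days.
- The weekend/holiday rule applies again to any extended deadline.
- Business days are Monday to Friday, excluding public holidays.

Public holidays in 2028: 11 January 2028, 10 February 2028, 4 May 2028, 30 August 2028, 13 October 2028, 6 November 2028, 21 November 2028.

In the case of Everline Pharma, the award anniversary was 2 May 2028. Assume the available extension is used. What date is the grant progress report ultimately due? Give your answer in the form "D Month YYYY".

4 months after 2 May 2028 falls in September 2028; the last day of that month is 30 September 2028.
Because 30 September 2028 is a Saturday, the deadline becomes 29 September 2028 (Friday).
Add the 30 calendar-day extension to 29 September 2028: 29 October 2028.
29 October 2028 falls on a Sunday. Rolling to the preceding business day gives 27 October 2028, a Friday.
So the filing is due 27 October 2028.

27 October 2028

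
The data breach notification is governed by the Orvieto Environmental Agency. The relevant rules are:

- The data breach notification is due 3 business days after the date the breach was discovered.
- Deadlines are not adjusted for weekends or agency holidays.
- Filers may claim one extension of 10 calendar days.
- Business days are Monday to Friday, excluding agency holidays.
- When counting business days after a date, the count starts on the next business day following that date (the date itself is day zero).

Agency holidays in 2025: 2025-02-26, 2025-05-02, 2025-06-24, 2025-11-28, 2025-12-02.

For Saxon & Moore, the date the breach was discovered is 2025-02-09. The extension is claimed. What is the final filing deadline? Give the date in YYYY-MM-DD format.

3 business days after 2025-02-09, excluding weekends and holidays, is 2025-02-12.
2025-02-12 falls on a Wednesday. The rules make no weekend/holiday allowance, so it remains 2025-02-12.
The 10-calendar-day extension moves the deadline from 2025-02-12 to 2025-02-22.
No adjustment is made for weekends or holidays, so 2025-02-22 stands.
So the filing is due 2025-02-22.

2025-02-22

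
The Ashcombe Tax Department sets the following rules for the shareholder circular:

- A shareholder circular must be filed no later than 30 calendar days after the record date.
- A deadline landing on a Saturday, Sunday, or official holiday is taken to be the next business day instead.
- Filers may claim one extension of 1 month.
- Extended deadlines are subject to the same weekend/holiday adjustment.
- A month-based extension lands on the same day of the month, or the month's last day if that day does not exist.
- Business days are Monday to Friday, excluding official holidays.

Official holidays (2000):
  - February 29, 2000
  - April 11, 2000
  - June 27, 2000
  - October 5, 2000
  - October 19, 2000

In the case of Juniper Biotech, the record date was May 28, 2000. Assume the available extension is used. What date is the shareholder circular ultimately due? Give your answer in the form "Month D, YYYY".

July 28, 2000

Trigger date May 28, 2000 + 30 calendar days = June 27, 2000.
June 27, 2000 falls on a listed holiday. Rolling to the next business day gives June 28, 2000, a Wednesday.
Applying the 1 month extension: 1 month after June 28, 2000 is July 28, 2000.
Since July 28, 2000 is a Friday and not a holiday, the date is unchanged.
The final due date is July 28, 2000.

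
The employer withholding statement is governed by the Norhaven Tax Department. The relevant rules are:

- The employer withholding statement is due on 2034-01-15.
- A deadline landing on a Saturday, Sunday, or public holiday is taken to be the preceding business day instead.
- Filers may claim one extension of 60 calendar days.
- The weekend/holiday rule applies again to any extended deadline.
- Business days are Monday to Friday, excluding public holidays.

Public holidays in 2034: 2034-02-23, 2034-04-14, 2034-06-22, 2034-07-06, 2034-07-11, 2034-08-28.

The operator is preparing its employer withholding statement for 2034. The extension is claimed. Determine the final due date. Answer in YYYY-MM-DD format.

Start from the fixed due date, 2034-01-15.
2034-01-15 falls on a Sunday. Rolling to the preceding business day gives 2034-01-13, a Friday.
The 60-calendar-day extension moves the deadline from 2034-01-13 to 2034-03-14.
Since 2034-03-14 is a Tuesday and not a holiday, the date is unchanged.
The final due date is 2034-03-14.

2034-03-14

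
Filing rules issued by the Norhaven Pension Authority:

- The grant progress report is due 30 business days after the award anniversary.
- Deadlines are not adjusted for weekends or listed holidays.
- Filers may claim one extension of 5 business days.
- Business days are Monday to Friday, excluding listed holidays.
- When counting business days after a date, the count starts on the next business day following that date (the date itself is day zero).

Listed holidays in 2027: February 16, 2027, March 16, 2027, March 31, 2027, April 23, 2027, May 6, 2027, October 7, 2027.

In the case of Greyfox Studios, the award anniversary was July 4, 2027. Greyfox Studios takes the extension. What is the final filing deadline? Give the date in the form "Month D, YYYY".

August 20, 2027

Counting 30 business days after July 4, 2027 (skipping weekends and listed holidays) reaches August 13, 2027.
August 13, 2027 is a Friday; no weekend or holiday adjustment applies.
Applying the 5-business-day extension: 5 business days after August 13, 2027 is August 20, 2027.
August 20, 2027 is a Friday; no weekend or holiday adjustment applies.
So the filing is due August 20, 2027.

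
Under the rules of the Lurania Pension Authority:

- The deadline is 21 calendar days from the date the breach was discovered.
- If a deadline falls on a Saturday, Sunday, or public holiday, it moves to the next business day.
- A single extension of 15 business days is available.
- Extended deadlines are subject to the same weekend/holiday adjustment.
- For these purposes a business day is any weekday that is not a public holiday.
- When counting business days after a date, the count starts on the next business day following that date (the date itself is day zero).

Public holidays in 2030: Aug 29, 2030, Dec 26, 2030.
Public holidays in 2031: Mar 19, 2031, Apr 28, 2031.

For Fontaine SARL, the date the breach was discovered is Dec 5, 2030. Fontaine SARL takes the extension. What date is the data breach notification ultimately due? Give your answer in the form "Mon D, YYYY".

Jan 17, 2031

21 calendar days after Dec 5, 2030 is Dec 26, 2030.
Because Dec 26, 2030 is a listed holiday, the deadline becomes Dec 27, 2030 (Friday).
Applying the 15-business-day extension: 15 business days after Dec 27, 2030 is Jan 17, 2031.
Jan 17, 2031 is a Friday and not a listed holiday, so it stands.
The final due date is Jan 17, 2031.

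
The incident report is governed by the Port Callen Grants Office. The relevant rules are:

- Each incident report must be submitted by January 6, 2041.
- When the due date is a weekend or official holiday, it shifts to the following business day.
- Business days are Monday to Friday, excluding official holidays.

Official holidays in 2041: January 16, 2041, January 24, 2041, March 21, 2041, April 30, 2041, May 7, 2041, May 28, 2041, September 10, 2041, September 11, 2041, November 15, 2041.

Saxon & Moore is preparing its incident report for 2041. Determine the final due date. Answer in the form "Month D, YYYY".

The statutory due date is January 6, 2041.
January 6, 2041 is a Sunday; the next business day is January 7, 2041 (Monday).
Final deadline: January 7, 2041.

January 7, 2041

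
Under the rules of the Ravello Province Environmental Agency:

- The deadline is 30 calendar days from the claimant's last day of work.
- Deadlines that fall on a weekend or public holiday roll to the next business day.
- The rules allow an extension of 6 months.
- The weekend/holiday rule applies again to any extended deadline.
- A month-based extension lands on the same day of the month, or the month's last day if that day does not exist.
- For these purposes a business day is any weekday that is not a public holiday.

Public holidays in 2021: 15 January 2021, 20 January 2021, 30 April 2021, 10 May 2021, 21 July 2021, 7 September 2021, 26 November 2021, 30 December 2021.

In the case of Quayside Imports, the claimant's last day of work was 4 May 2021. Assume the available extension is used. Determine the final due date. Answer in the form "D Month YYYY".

From 4 May 2021, 30 calendar days later is 3 June 2021.
3 June 2021 (Thursday) is already a business day.
The 6 months extension carries 3 June 2021 to 3 December 2021.
3 December 2021 is a Friday and not a listed holiday, so it stands.
So the filing is due 3 December 2021.

3 December 2021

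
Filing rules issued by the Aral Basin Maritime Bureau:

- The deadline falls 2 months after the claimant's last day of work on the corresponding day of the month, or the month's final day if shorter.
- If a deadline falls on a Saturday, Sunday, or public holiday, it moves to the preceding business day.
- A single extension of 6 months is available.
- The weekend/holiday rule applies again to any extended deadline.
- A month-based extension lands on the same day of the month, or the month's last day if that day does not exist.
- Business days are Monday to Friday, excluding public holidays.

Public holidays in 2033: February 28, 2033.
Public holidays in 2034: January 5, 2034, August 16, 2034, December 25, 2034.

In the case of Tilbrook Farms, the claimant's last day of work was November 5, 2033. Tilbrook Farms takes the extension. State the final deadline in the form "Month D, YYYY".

2 months from November 5, 2033 is January 5, 2034.
January 5, 2034 is a listed holiday, so it moves to the preceding business day, January 4, 2034 (Wednesday).
Add 6 months to January 4, 2034: July 4, 2034.
July 4, 2034 (Tuesday) is already a business day.
Deadline: July 4, 2034.

July 4, 2034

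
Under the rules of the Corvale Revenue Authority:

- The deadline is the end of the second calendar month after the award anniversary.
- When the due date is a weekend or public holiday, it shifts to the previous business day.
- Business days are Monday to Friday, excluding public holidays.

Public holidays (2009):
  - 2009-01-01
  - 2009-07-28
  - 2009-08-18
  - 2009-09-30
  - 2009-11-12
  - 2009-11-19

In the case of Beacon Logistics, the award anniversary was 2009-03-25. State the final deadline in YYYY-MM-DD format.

2 months after 2009-03-25 is May 2009; that month ends on 2009-05-31.
2009-05-31 falls on a Sunday. Rolling to the preceding business day gives 2009-05-29, a Friday.
Final deadline: 2009-05-29.

2009-05-29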